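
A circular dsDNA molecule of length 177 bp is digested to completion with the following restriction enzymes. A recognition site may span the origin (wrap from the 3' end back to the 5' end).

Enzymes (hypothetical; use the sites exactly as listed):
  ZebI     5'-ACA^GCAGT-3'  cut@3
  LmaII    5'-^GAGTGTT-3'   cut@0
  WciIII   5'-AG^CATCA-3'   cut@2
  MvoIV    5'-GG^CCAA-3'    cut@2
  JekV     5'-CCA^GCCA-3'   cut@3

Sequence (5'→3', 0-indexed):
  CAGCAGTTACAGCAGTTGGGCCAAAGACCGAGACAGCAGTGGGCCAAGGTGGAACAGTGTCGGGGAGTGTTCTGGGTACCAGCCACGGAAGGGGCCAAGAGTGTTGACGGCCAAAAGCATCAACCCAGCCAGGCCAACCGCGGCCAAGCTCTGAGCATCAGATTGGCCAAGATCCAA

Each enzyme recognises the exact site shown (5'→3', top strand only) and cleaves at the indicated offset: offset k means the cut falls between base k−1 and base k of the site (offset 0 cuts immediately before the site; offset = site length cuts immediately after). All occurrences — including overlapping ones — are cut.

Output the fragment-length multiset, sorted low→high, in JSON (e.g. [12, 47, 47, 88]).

Per-enzyme occurrences:
  ZebI (ACAGCAGT, off=3): starts [8, 32, 176] → cuts [2, 11, 35]
  LmaII (GAGTGTT, off=0): starts [64, 98] → cuts [64, 98]
  WciIII (AGCATCA, off=2): starts [115, 153] → cuts [117, 155]
  MvoIV (GGCCAA, off=2): starts [18, 41, 92, 108, 131, 141, 164] → cuts [20, 43, 94, 110, 133, 143, 166]
  JekV (CCAGCCA, off=3): starts [78, 124] → cuts [81, 127]

All cut coordinates (distinct, sorted): [2, 11, 20, 35, 43, 64, 81, 94, 98, 110, 117, 127, 133, 143, 155, 166]

Fragments:
  2→11: 9 bp
  11→20: 9 bp
  20→35: 15 bp
  35→43: 8 bp
  43→64: 21 bp
  64→81: 17 bp
  81→94: 13 bp
  94→98: 4 bp
  98→110: 12 bp
  110→117: 7 bp
  117→127: 10 bp
  127→133: 6 bp
  133→143: 10 bp
  143→155: 12 bp
  155→166: 11 bp
  166→2 (wrap): 177-166+2 = 13 bp

[4,6,7,8,9,9,10,10,11,12,12,13,13,15,17,21]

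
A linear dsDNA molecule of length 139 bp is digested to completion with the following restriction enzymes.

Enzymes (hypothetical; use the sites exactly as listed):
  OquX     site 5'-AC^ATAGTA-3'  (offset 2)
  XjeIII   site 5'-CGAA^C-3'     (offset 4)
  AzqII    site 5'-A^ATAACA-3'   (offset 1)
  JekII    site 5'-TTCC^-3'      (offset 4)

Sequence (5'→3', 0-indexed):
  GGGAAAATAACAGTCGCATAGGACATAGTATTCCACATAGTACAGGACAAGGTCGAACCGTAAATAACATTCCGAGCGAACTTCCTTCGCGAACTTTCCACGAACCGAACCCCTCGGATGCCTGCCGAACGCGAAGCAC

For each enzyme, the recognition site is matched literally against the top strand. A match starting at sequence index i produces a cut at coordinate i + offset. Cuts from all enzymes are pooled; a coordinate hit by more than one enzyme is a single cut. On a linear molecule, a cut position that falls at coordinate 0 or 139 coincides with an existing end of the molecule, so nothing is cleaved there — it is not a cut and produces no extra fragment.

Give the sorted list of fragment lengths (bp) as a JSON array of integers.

[2,5,5,5,6,6,6,7,8,10,10,10,18,20,21]

Per-enzyme occurrences:
  OquX ACATAGTA/2: at [22, 34] ⇒ [24, 36]
  XjeIII CGAAC/4: at [53, 76, 89, 100, 105, 125] ⇒ [57, 80, 93, 104, 109, 129]
  AzqII AATAACA/1: at [5, 62] ⇒ [6, 63]
  JekII TTCC/4: at [30, 69, 81, 95] ⇒ [34, 73, 85, 99]

Pooled cuts: [6, 24, 34, 36, 57, 63, 73, 80, 85, 93, 99, 104, 109, 129]

Fragment lengths:
  [0,6): 6 bp
  [6,24): 18 bp
  [24,34): 10 bp
  [34,36): 2 bp
  [36,57): 21 bp
  [57,63): 6 bp
  [63,73): 10 bp
  [73,80): 7 bp
  [80,85): 5 bp
  [85,93): 8 bp
  [93,99): 6 bp
  [99,104): 5 bp
  [104,109): 5 bp
  [109,129): 20 bp
  [129,139): 10 bp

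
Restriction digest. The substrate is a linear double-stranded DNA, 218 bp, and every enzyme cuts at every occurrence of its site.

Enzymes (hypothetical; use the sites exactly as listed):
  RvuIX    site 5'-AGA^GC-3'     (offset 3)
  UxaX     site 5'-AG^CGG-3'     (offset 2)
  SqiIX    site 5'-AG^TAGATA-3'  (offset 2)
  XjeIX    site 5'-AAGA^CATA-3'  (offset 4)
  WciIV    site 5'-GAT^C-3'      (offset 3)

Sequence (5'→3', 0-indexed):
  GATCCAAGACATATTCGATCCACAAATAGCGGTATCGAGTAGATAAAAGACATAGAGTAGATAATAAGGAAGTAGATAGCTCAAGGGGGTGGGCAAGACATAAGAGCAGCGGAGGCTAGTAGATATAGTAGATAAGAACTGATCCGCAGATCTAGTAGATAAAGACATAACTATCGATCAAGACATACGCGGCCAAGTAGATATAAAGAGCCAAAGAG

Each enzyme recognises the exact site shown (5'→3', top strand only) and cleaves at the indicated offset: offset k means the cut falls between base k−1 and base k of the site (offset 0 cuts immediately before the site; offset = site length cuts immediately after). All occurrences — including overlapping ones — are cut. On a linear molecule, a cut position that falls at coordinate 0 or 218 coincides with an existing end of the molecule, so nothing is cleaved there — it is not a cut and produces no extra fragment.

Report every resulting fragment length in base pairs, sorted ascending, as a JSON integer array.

[3,4,4,5,6,7,7,8,9,9,10,10,10,10,10,11,12,13,14,15,15,26]

Per-enzyme occurrences:
  RvuIX AGAGC/3: at [102, 206] ⇒ [105, 209]
  UxaX AGCGG/2: at [27, 107] ⇒ [29, 109]
  SqiIX AGTAGATA/2: at [37, 55, 70, 117, 126, 153, 195] ⇒ [39, 57, 72, 119, 128, 155, 197]
  XjeIX AAGACATA/4: at [5, 46, 94, 161, 179] ⇒ [9, 50, 98, 165, 183]
  WciIV GATC/3: at [0, 16, 140, 148, 175] ⇒ [3, 19, 143, 151, 178]

Pooled cuts: [3, 9, 19, 29, 39, 50, 57, 72, 98, 105, 109, 119, 128, 143, 151, 155, 165, 178, 183, 197, 209]

Fragment lengths:
  [0,3): 3 bp
  [3,9): 6 bp
  [9,19): 10 bp
  [19,29): 10 bp
  [29,39): 10 bp
  [39,50): 11 bp
  [50,57): 7 bp
  [57,72): 15 bp
  [72,98): 26 bp
  [98,105): 7 bp
  [105,109): 4 bp
  [109,119): 10 bp
  [119,128): 9 bp
  [128,143): 15 bp
  [143,151): 8 bp
  [151,155): 4 bp
  [155,165): 10 bp
  [165,178): 13 bp
  [178,183): 5 bp
  [183,197): 14 bp
  [197,209): 12 bp
  [209,218): 9 bp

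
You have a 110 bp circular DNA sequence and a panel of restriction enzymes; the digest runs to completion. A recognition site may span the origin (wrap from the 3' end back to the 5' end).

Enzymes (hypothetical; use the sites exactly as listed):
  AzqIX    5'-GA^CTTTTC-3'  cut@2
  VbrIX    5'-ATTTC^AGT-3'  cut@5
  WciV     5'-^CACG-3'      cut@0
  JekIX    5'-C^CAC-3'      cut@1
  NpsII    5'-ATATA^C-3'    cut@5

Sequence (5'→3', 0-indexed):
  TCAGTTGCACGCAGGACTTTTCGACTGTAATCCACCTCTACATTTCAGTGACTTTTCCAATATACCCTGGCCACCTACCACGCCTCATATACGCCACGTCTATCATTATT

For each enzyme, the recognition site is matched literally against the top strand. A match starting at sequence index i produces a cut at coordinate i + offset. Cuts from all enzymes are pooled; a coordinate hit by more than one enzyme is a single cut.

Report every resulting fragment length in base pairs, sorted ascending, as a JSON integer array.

[3,5,5,7,7,9,13,13,14,16,18]

Per-enzyme occurrences:
  AzqIX GACTTTTC/2: at [14, 49] ⇒ [16, 51]
  VbrIX ATTTCAGT/5: at [41, 107] ⇒ [2, 46]
  WciV CACG/0: at [7, 78, 94] ⇒ [7, 78, 94]
  JekIX CCAC/1: at [31, 70, 77, 93] ⇒ [32, 71, 78, 94]
  NpsII ATATAC/5: at [59, 86] ⇒ [64, 91]

All cut coordinates (distinct, sorted): [2, 7, 16, 32, 46, 51, 64, 71, 78, 91, 94]

Fragment lengths:
  2→7: 5 bp
  7→16: 9 bp
  16→32: 16 bp
  32→46: 14 bp
  46→51: 5 bp
  51→64: 13 bp
  64→71: 7 bp
  71→78: 7 bp
  78→91: 13 bp
  91→94: 3 bp
  94→2 (wrap): 110-94+2 = 18 bp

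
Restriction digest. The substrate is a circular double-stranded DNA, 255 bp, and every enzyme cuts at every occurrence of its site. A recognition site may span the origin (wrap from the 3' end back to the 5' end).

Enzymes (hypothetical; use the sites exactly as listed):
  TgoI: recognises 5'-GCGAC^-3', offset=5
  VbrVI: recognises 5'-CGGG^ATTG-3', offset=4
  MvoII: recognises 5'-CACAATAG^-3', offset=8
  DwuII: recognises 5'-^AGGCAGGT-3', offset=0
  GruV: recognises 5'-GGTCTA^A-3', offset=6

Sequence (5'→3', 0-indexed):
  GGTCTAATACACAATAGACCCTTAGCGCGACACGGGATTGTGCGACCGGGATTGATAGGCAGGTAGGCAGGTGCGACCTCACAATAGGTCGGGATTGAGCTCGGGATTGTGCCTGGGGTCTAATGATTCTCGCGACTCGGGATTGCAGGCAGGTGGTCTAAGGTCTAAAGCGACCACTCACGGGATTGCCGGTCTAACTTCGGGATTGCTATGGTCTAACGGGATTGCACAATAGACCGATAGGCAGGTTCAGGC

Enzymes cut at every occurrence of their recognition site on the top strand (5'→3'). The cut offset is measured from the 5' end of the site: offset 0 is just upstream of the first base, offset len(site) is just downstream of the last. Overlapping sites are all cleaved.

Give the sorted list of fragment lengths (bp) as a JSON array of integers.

[4,5,5,5,5,6,6,6,7,7,8,8,10,10,10,11,12,12,12,13,14,14,14,14,17,20]

Per-enzyme occurrences:
  TgoI GCGAC/5: at [26, 41, 72, 131, 169] ⇒ [31, 46, 77, 136, 174]
  VbrVI CGGGATTG/4: at [32, 46, 89, 101, 137, 180, 200, 219] ⇒ [36, 50, 93, 105, 141, 184, 204, 223]
  MvoII CACAATAG/8: at [9, 79, 227] ⇒ [17, 87, 235]
  DwuII AGGCAGGT/0: at [56, 64, 146, 241] ⇒ [56, 64, 146, 241]
  GruV GGTCTAA/6: at [0, 116, 154, 161, 190, 212] ⇒ [6, 122, 160, 167, 196, 218]

All cut coordinates (distinct, sorted): [6, 17, 31, 36, 46, 50, 56, 64, 77, 87, 93, 105, 122, 136, 141, 146, 160, 167, 174, 184, 196, 204, 218, 223, 235, 241]

Fragments:
  6→17: 11 bp
  17→31: 14 bp
  31→36: 5 bp
  36→46: 10 bp
  46→50: 4 bp
  50→56: 6 bp
  56→64: 8 bp
  64→77: 13 bp
  77→87: 10 bp
  87→93: 6 bp
  93→105: 12 bp
  105→122: 17 bp
  122→136: 14 bp
  136→141: 5 bp
  141→146: 5 bp
  146→160: 14 bp
  160→167: 7 bp
  167→174: 7 bp
  174→184: 10 bp
  184→196: 12 bp
  196→204: 8 bp
  204→218: 14 bp
  218→223: 5 bp
  223→235: 12 bp
  235→241: 6 bp
  241→6 (wrap): 255-241+6 = 20 bp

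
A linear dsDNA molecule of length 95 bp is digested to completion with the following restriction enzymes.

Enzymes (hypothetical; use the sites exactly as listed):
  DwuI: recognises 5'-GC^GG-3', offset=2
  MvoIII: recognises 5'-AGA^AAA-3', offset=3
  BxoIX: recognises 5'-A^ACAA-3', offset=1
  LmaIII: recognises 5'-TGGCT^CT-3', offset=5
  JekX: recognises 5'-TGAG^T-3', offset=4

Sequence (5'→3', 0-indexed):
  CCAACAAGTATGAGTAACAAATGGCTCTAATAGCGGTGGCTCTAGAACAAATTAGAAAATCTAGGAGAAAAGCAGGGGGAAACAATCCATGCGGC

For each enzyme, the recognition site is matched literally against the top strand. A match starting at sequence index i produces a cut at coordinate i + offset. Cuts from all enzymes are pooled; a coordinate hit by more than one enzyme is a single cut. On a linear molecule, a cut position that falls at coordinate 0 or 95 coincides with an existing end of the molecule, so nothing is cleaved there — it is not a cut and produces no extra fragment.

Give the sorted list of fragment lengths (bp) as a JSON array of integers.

[2,3,3,5,7,8,10,10,11,11,12,13]

Per-enzyme occurrences:
  DwuI (GCGG, off=2): starts [32, 90] → cuts [34, 92]
  MvoIII (AGAAAA, off=3): starts [53, 65] → cuts [56, 68]
  BxoIX (AACAA, off=1): starts [2, 15, 45, 80] → cuts [3, 16, 46, 81]
  LmaIII (TGGCTCT, off=5): starts [21, 36] → cuts [26, 41]
  JekX (TGAGT, off=4): starts [10] → cuts [14]

Pooled cuts: [3, 14, 16, 26, 34, 41, 46, 56, 68, 81, 92]

Fragment lengths:
  [0,3): 3 bp
  [3,14): 11 bp
  [14,16): 2 bp
  [16,26): 10 bp
  [26,34): 8 bp
  [34,41): 7 bp
  [41,46): 5 bp
  [46,56): 10 bp
  [56,68): 12 bp
  [68,81): 13 bp
  [81,92): 11 bp
  [92,95): 3 bp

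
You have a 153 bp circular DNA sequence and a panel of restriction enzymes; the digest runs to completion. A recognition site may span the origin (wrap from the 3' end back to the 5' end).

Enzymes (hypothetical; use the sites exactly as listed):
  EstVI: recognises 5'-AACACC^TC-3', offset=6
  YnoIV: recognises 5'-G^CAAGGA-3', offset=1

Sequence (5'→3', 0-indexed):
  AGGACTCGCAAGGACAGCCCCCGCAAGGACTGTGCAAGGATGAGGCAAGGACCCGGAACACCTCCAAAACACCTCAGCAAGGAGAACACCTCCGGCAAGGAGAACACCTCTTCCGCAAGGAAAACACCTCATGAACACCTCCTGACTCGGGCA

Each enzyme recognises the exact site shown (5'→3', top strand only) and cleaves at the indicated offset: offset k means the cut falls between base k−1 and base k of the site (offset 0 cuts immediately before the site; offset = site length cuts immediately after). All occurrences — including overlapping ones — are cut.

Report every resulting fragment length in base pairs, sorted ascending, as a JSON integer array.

[4,5,7,10,11,11,11,11,12,13,13,13,15,17]

Site scan:
  EstVI (AACACCTC, off=6): starts [56, 67, 84, 102, 122, 133] → cuts [62, 73, 90, 108, 128, 139]
  YnoIV (GCAAGGA, off=1): starts [7, 22, 33, 44, 76, 94, 114, 150] → cuts [8, 23, 34, 45, 77, 95, 115, 151]

Pooled cuts: [8, 23, 34, 45, 62, 73, 77, 90, 95, 108, 115, 128, 139, 151]

Fragments:
  8→23: 15 bp
  23→34: 11 bp
  34→45: 11 bp
  45→62: 17 bp
  62→73: 11 bp
  73→77: 4 bp
  77→90: 13 bp
  90→95: 5 bp
  95→108: 13 bp
  108→115: 7 bp
  115→128: 13 bp
  128→139: 11 bp
  139→151: 12 bp
  151→8 (wrap): 153-151+8 = 10 bp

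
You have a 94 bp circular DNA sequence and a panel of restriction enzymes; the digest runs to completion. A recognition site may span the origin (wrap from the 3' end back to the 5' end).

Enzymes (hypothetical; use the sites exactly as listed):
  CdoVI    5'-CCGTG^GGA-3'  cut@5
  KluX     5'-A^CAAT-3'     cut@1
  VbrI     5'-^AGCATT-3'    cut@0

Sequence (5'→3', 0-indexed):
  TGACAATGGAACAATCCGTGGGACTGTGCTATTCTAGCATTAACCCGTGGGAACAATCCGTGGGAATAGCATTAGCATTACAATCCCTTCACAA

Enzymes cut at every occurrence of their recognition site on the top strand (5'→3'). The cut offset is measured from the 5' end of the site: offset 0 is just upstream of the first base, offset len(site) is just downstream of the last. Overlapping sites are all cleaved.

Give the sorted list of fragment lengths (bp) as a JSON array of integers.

Scan for sites:
  CdoVI CCGTGGGA/5: at [15, 44, 57] ⇒ [20, 49, 62]
  KluX ACAAT/1: at [2, 10, 52, 79, 90] ⇒ [3, 11, 53, 80, 91]
  VbrI AGCATT/0: at [35, 67, 73] ⇒ [35, 67, 73]

Pooled cuts: [3, 11, 20, 35, 49, 53, 62, 67, 73, 80, 91]

Fragment lengths:
  3→11: 8 bp
  11→20: 9 bp
  20→35: 15 bp
  35→49: 14 bp
  49→53: 4 bp
  53→62: 9 bp
  62→67: 5 bp
  67→73: 6 bp
  73→80: 7 bp
  80→91: 11 bp
  91→3 (wrap): 94-91+3 = 6 bp

[4,5,6,6,7,8,9,9,11,14,15]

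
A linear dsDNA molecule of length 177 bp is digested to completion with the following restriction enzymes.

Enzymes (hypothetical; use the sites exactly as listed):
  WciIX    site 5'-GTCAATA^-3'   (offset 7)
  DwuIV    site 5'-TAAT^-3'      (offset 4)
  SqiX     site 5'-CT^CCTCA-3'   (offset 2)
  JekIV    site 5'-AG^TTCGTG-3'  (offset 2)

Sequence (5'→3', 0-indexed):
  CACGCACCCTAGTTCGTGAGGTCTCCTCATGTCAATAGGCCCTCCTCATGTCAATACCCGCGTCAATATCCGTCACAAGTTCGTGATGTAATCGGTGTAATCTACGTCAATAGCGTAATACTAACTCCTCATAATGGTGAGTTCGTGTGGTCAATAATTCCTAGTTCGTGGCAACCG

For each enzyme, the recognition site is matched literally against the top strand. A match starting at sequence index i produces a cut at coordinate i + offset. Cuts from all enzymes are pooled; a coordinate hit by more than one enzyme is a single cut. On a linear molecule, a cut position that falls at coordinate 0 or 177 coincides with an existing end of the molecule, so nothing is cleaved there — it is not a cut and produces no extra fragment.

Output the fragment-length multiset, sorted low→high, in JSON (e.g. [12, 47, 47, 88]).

[2,6,6,6,7,7,9,9,11,11,12,12,12,13,13,13,13,15]

Per-enzyme occurrences:
  WciIX GTCAATA/7: at [30, 49, 61, 105, 149] ⇒ [37, 56, 68, 112, 156]
  DwuIV TAAT/4: at [88, 97, 115, 131, 154] ⇒ [92, 101, 119, 135, 158]
  SqiX CTCCTCA/2: at [22, 41, 124] ⇒ [24, 43, 126]
  JekIV AGTTCGTG/2: at [10, 77, 139, 162] ⇒ [12, 79, 141, 164]

Pooled cuts: [12, 24, 37, 43, 56, 68, 79, 92, 101, 112, 119, 126, 135, 141, 156, 158, 164]

Fragment lengths:
  [0,12): 12 bp
  [12,24): 12 bp
  [24,37): 13 bp
  [37,43): 6 bp
  [43,56): 13 bp
  [56,68): 12 bp
  [68,79): 11 bp
  [79,92): 13 bp
  [92,101): 9 bp
  [101,112): 11 bp
  [112,119): 7 bp
  [119,126): 7 bp
  [126,135): 9 bp
  [135,141): 6 bp
  [141,156): 15 bp
  [156,158): 2 bp
  [158,164): 6 bp
  [164,177): 13 bp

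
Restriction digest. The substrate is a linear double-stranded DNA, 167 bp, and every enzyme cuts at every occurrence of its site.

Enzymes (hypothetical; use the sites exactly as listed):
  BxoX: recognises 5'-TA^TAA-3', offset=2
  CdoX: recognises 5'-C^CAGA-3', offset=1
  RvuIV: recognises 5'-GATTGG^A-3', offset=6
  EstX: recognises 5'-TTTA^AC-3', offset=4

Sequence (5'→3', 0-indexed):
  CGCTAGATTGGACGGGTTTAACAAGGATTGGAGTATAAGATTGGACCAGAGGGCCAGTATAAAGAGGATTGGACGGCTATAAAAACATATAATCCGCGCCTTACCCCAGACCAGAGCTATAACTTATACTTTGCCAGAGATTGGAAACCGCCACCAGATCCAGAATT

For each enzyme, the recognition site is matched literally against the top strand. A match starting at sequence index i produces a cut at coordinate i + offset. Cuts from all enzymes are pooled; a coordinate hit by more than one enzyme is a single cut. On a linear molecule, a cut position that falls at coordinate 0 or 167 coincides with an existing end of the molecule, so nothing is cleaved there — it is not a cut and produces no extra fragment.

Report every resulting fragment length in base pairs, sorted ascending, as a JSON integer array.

Site scan:
  BxoX (TATAA, off=2): starts [33, 57, 77, 87, 117] → cuts [35, 59, 79, 89, 119]
  CdoX (CCAGA, off=1): starts [45, 105, 110, 133, 153, 159] → cuts [46, 106, 111, 134, 154, 160]
  RvuIV (GATTGGA, off=6): starts [5, 25, 38, 66, 138] → cuts [11, 31, 44, 72, 144]
  EstX (TTTAAC, off=4): starts [16] → cuts [20]

All cut coordinates (distinct, sorted): [11, 20, 31, 35, 44, 46, 59, 72, 79, 89, 106, 111, 119, 134, 144, 154, 160]

Fragment lengths:
  [0,11): 11 bp
  [11,20): 9 bp
  [20,31): 11 bp
  [31,35): 4 bp
  [35,44): 9 bp
  [44,46): 2 bp
  [46,59): 13 bp
  [59,72): 13 bp
  [72,79): 7 bp
  [79,89): 10 bp
  [89,106): 17 bp
  [106,111): 5 bp
  [111,119): 8 bp
  [119,134): 15 bp
  [134,144): 10 bp
  [144,154): 10 bp
  [154,160): 6 bp
  [160,167): 7 bp

[2,4,5,6,7,7,8,9,9,10,10,10,11,11,13,13,15,17]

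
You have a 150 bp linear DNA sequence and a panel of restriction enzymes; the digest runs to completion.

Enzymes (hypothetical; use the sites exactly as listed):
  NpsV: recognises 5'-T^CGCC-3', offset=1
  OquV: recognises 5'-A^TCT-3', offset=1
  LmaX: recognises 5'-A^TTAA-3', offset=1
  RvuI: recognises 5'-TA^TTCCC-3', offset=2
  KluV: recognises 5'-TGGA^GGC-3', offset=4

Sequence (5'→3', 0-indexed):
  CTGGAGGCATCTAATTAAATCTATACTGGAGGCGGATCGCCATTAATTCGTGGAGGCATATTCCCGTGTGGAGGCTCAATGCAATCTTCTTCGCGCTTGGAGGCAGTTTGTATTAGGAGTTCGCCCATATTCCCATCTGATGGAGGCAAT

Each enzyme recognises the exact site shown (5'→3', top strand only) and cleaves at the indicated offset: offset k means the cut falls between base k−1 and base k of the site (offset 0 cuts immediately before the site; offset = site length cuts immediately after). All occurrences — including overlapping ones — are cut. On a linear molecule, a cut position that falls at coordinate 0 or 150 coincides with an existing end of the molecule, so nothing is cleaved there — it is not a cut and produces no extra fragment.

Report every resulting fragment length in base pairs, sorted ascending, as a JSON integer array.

Site scan:
  NpsV (TCGCC, off=1): starts [36, 120] → cuts [37, 121]
  OquV (ATCT, off=1): starts [8, 18, 83, 134] → cuts [9, 19, 84, 135]
  LmaX (ATTAA, off=1): starts [13, 41] → cuts [14, 42]
  RvuI (TATTCCC, off=2): starts [58, 127] → cuts [60, 129]
  KluV (TGGAGGC, off=4): starts [1, 26, 50, 68, 97, 140] → cuts [5, 30, 54, 72, 101, 144]

Pooled cuts: [5, 9, 14, 19, 30, 37, 42, 54, 60, 72, 84, 101, 121, 129, 135, 144]

Fragment lengths:
  [0,5): 5 bp
  [5,9): 4 bp
  [9,14): 5 bp
  [14,19): 5 bp
  [19,30): 11 bp
  [30,37): 7 bp
  [37,42): 5 bp
  [42,54): 12 bp
  [54,60): 6 bp
  [60,72): 12 bp
  [72,84): 12 bp
  [84,101): 17 bp
  [101,121): 20 bp
  [121,129): 8 bp
  [129,135): 6 bp
  [135,144): 9 bp
  [144,150): 6 bp

[4,5,5,5,5,6,6,6,7,8,9,11,12,12,12,17,20]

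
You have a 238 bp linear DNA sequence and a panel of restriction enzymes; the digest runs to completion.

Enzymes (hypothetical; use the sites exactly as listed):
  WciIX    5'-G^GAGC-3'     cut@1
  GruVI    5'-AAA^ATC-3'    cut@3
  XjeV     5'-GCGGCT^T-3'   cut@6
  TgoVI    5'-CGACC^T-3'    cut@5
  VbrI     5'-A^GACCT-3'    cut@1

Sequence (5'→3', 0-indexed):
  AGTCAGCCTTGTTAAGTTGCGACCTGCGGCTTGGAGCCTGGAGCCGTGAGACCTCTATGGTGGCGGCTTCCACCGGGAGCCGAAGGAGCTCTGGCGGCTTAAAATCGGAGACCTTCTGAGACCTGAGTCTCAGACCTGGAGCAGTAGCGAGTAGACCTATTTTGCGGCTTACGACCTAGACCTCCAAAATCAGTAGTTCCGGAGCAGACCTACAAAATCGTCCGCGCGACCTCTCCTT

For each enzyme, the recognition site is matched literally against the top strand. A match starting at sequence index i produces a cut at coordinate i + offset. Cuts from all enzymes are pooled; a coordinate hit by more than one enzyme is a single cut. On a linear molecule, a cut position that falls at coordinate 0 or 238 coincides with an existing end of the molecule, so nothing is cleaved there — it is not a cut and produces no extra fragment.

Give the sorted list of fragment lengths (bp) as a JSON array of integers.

Scan for sites:
  WciIX (GGAGC, off=1): starts [32, 39, 75, 84, 137, 200] → cuts [33, 40, 76, 85, 138, 201]
  GruVI (AAAATC, off=3): starts [100, 185, 213] → cuts [103, 188, 216]
  XjeV (GCGGCTT, off=6): starts [25, 62, 93, 163] → cuts [31, 68, 99, 169]
  TgoVI (CGACCT, off=5): starts [19, 171, 226] → cuts [24, 176, 231]
  VbrI (AGACCT, off=1): starts [48, 108, 118, 131, 152, 177, 205] → cuts [49, 109, 119, 132, 153, 178, 206]

All cut coordinates (distinct, sorted): [24, 31, 33, 40, 49, 68, 76, 85, 99, 103, 109, 119, 132, 138, 153, 169, 176, 178, 188, 201, 206, 216, 231]

Fragment lengths:
  [0,24): 24 bp
  [24,31): 7 bp
  [31,33): 2 bp
  [33,40): 7 bp
  [40,49): 9 bp
  [49,68): 19 bp
  [68,76): 8 bp
  [76,85): 9 bp
  [85,99): 14 bp
  [99,103): 4 bp
  [103,109): 6 bp
  [109,119): 10 bp
  [119,132): 13 bp
  [132,138): 6 bp
  [138,153): 15 bp
  [153,169): 16 bp
  [169,176): 7 bp
  [176,178): 2 bp
  [178,188): 10 bp
  [188,201): 13 bp
  [201,206): 5 bp
  [206,216): 10 bp
  [216,231): 15 bp
  [231,238): 7 bp

[2,2,4,5,6,6,7,7,7,7,8,9,9,10,10,10,13,13,14,15,15,16,19,24]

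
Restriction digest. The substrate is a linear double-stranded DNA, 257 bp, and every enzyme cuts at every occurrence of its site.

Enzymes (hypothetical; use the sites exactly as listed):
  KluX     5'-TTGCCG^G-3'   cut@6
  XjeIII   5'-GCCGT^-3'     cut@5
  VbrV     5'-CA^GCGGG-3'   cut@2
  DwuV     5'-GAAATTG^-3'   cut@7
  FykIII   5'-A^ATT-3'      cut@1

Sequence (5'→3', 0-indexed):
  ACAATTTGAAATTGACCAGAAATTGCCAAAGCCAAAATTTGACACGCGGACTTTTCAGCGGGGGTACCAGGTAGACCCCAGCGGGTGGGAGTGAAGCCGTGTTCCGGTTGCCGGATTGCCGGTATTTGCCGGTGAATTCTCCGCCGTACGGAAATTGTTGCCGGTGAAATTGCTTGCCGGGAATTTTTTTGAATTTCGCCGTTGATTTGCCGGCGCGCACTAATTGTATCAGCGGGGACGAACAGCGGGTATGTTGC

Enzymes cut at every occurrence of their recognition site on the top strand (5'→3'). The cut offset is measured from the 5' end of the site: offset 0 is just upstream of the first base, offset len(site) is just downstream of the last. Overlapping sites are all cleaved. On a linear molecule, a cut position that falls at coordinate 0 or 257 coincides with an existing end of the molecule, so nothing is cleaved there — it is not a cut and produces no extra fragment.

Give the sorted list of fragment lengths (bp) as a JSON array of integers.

[3,3,4,4,4,4,4,5,6,6,7,7,7,8,9,10,10,10,10,10,11,12,13,13,13,20,21,23]

Scan for sites:
  KluX (TTGCCGG, off=6): starts [107, 115, 125, 157, 173, 206] → cuts [113, 121, 131, 163, 179, 212]
  XjeIII (GCCGT, off=5): starts [95, 142, 197] → cuts [100, 147, 202]
  VbrV (CAGCGGG, off=2): starts [55, 78, 229, 242] → cuts [57, 80, 231, 244]
  DwuV (GAAATTG, off=7): starts [7, 18, 150, 165] → cuts [14, 25, 157, 172]
  FykIII (AATT, off=1): starts [2, 9, 20, 35, 134, 152, 167, 181, 191, 221] → cuts [3, 10, 21, 36, 135, 153, 168, 182, 192, 222]

Pooled cuts: [3, 10, 14, 21, 25, 36, 57, 80, 100, 113, 121, 131, 135, 147, 153, 157, 163, 168, 172, 179, 182, 192, 202, 212, 222, 231, 244]

Fragments:
  [0,3): 3 bp
  [3,10): 7 bp
  [10,14): 4 bp
  [14,21): 7 bp
  [21,25): 4 bp
  [25,36): 11 bp
  [36,57): 21 bp
  [57,80): 23 bp
  [80,100): 20 bp
  [100,113): 13 bp
  [113,121): 8 bp
  [121,131): 10 bp
  [131,135): 4 bp
  [135,147): 12 bp
  [147,153): 6 bp
  [153,157): 4 bp
  [157,163): 6 bp
  [163,168): 5 bp
  [168,172): 4 bp
  [172,179): 7 bp
  [179,182): 3 bp
  [182,192): 10 bp
  [192,202): 10 bp
  [202,212): 10 bp
  [212,222): 10 bp
  [222,231): 9 bp
  [231,244): 13 bp
  [244,257): 13 bp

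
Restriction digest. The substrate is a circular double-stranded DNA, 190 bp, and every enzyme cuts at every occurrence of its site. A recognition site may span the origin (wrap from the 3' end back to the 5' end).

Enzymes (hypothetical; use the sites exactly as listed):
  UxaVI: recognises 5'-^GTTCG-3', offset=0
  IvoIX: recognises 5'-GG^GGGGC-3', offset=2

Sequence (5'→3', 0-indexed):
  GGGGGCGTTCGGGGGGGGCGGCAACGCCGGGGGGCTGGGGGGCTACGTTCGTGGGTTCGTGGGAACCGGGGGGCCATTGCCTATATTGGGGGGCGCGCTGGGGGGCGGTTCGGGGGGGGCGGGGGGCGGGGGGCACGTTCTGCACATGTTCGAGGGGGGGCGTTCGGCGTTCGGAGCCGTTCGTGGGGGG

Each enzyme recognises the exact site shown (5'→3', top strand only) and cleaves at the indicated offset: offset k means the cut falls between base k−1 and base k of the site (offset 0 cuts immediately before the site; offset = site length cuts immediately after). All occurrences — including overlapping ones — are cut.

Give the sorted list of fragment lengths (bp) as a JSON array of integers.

[5,5,6,7,7,7,8,8,8,8,8,9,10,12,13,15,16,18,20]

Scan for sites:
  UxaVI GTTCG/0: at [6, 46, 54, 107, 147, 161, 168, 178] ⇒ [6, 46, 54, 107, 147, 161, 168, 178]
  IvoIX GGGGGGC/2: at [12, 28, 36, 67, 87, 99, 113, 120, 127, 154, 189] ⇒ [1, 14, 30, 38, 69, 89, 101, 115, 122, 129, 156]

All cut coordinates (distinct, sorted): [1, 6, 14, 30, 38, 46, 54, 69, 89, 101, 107, 115, 122, 129, 147, 156, 161, 168, 178]

Fragment lengths:
  1→6: 5 bp
  6→14: 8 bp
  14→30: 16 bp
  30→38: 8 bp
  38→46: 8 bp
  46→54: 8 bp
  54→69: 15 bp
  69→89: 20 bp
  89→101: 12 bp
  101→107: 6 bp
  107→115: 8 bp
  115→122: 7 bp
  122→129: 7 bp
  129→147: 18 bp
  147→156: 9 bp
  156→161: 5 bp
  161→168: 7 bp
  168→178: 10 bp
  178→1 (wrap): 190-178+1 = 13 bp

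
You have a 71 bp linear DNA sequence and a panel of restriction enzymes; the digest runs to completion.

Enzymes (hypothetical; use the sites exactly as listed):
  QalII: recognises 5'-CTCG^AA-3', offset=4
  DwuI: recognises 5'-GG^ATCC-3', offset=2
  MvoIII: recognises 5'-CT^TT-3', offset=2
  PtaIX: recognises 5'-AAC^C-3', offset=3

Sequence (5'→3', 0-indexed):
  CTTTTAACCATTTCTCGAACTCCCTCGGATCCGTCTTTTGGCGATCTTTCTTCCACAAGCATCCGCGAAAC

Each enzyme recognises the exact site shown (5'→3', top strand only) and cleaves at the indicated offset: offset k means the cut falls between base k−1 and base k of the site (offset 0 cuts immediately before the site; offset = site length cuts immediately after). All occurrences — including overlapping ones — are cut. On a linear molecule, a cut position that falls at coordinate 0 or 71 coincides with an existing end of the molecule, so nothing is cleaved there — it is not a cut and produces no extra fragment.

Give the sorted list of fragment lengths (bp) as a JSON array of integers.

[2,6,8,9,11,11,24]

Per-enzyme occurrences:
  QalII (CTCGAA, off=4): starts [13] → cuts [17]
  DwuI (GGATCC, off=2): starts [26] → cuts [28]
  MvoIII (CTTT, off=2): starts [0, 34, 45] → cuts [2, 36, 47]
  PtaIX (AACC, off=3): starts [5] → cuts [8]

All cut coordinates (distinct, sorted): [2, 8, 17, 28, 36, 47]

Fragment lengths:
  [0,2): 2 bp
  [2,8): 6 bp
  [8,17): 9 bp
  [17,28): 11 bp
  [28,36): 8 bp
  [36,47): 11 bp
  [47,71): 24 bp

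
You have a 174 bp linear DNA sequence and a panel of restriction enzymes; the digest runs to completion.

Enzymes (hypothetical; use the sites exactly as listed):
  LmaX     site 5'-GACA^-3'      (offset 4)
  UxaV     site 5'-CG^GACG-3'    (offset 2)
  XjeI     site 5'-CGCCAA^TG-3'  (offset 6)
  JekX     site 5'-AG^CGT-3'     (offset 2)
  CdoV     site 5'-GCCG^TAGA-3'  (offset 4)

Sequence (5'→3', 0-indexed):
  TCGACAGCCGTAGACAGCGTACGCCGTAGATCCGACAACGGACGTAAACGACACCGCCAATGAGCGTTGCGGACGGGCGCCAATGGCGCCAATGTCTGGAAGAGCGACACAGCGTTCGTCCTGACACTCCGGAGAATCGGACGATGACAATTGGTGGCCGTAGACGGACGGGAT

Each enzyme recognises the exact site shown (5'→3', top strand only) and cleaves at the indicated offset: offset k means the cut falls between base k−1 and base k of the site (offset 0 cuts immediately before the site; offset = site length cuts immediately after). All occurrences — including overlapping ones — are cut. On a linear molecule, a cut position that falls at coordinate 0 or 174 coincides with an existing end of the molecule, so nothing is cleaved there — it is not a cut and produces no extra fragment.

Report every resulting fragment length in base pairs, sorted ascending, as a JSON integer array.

[1,3,3,4,4,6,6,6,7,7,8,9,9,10,11,11,12,13,13,14,17]

Site scan:
  LmaX (GACA, off=4): starts [2, 12, 33, 49, 105, 122, 145] → cuts [6, 16, 37, 53, 109, 126, 149]
  UxaV (CGGACG, off=2): starts [38, 69, 137, 164] → cuts [40, 71, 139, 166]
  XjeI (CGCCAATG, off=6): starts [54, 77, 86] → cuts [60, 83, 92]
  JekX (AGCGT, off=2): starts [15, 62, 110] → cuts [17, 64, 112]
  CdoV (GCCGTAGA, off=4): starts [6, 22, 156] → cuts [10, 26, 160]

All cut coordinates (distinct, sorted): [6, 10, 16, 17, 26, 37, 40, 53, 60, 64, 71, 83, 92, 109, 112, 126, 139, 149, 160, 166]

Fragment lengths:
  [0,6): 6 bp
  [6,10): 4 bp
  [10,16): 6 bp
  [16,17): 1 bp
  [17,26): 9 bp
  [26,37): 11 bp
  [37,40): 3 bp
  [40,53): 13 bp
  [53,60): 7 bp
  [60,64): 4 bp
  [64,71): 7 bp
  [71,83): 12 bp
  [83,92): 9 bp
  [92,109): 17 bp
  [109,112): 3 bp
  [112,126): 14 bp
  [126,139): 13 bp
  [139,149): 10 bp
  [149,160): 11 bp
  [160,166): 6 bp
  [166,174): 8 bp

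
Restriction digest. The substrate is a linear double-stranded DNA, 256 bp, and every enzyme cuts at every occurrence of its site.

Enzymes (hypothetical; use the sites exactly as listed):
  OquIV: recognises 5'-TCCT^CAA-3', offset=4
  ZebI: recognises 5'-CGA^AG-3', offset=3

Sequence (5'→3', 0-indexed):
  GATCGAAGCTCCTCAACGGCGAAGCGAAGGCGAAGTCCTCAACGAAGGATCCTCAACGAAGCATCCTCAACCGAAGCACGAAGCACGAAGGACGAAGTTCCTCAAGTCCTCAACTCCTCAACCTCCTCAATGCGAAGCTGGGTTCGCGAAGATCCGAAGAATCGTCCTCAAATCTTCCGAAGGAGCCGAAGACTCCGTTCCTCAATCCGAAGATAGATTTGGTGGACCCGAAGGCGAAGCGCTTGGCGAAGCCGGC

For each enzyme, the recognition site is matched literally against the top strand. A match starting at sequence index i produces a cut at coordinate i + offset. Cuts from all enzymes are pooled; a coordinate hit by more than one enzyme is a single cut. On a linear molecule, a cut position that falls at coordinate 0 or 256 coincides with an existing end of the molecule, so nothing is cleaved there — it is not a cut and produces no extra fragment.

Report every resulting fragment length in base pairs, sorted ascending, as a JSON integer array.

[5,6,6,6,6,6,6,7,7,7,7,7,7,7,8,8,8,8,8,8,8,9,9,9,11,12,12,13,14,21]

Site scan:
  OquIV (TCCTCAA, off=4): starts [9, 35, 49, 63, 98, 106, 114, 123, 164, 198] → cuts [13, 39, 53, 67, 102, 110, 118, 127, 168, 202]
  ZebI (CGAAG, off=3): starts [3, 19, 24, 30, 42, 56, 71, 78, 85, 92, 132, 146, 154, 177, 186, 207, 228, 234, 246] → cuts [6, 22, 27, 33, 45, 59, 74, 81, 88, 95, 135, 149, 157, 180, 189, 210, 231, 237, 249]

Pooled cuts: [6, 13, 22, 27, 33, 39, 45, 53, 59, 67, 74, 81, 88, 95, 102, 110, 118, 127, 135, 149, 157, 168, 180, 189, 202, 210, 231, 237, 249]

Fragments:
  [0,6): 6 bp
  [6,13): 7 bp
  [13,22): 9 bp
  [22,27): 5 bp
  [27,33): 6 bp
  [33,39): 6 bp
  [39,45): 6 bp
  [45,53): 8 bp
  [53,59): 6 bp
  [59,67): 8 bp
  [67,74): 7 bp
  [74,81): 7 bp
  [81,88): 7 bp
  [88,95): 7 bp
  [95,102): 7 bp
  [102,110): 8 bp
  [110,118): 8 bp
  [118,127): 9 bp
  [127,135): 8 bp
  [135,149): 14 bp
  [149,157): 8 bp
  [157,168): 11 bp
  [168,180): 12 bp
  [180,189): 9 bp
  [189,202): 13 bp
  [202,210): 8 bp
  [210,231): 21 bp
  [231,237): 6 bp
  [237,249): 12 bp
  [249,256): 7 bp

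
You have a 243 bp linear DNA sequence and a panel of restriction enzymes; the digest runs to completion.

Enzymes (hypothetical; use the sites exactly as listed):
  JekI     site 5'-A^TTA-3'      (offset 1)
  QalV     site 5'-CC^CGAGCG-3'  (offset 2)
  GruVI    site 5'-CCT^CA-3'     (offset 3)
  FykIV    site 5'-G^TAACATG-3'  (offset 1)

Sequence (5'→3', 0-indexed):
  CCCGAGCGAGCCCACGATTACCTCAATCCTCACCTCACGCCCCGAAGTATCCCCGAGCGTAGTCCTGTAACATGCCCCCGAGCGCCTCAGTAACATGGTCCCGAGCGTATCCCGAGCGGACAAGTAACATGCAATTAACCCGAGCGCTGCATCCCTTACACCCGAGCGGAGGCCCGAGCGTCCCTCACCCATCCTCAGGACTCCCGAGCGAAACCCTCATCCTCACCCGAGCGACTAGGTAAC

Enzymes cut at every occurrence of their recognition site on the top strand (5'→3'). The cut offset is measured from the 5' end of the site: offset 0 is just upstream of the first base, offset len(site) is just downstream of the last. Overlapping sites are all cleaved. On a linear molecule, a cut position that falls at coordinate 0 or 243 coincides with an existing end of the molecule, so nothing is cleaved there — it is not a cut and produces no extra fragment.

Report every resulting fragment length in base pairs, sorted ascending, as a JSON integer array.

[2,3,4,5,6,6,6,7,9,9,10,10,11,11,11,11,12,12,13,14,15,16,18,22]

Per-enzyme occurrences:
  JekI (ATTA, off=1): starts [16, 133] → cuts [17, 134]
  QalV (CCCGAGCG, off=2): starts [0, 51, 76, 99, 110, 138, 160, 172, 202, 225] → cuts [2, 53, 78, 101, 112, 140, 162, 174, 204, 227]
  GruVI (CCTCA, off=3): starts [20, 27, 32, 84, 182, 192, 214, 220] → cuts [23, 30, 35, 87, 185, 195, 217, 223]
  FykIV (GTAACATG, off=1): starts [66, 89, 123] → cuts [67, 90, 124]

Pooled cuts: [2, 17, 23, 30, 35, 53, 67, 78, 87, 90, 101, 112, 124, 134, 140, 162, 174, 185, 195, 204, 217, 223, 227]

Fragment lengths:
  [0,2): 2 bp
  [2,17): 15 bp
  [17,23): 6 bp
  [23,30): 7 bp
  [30,35): 5 bp
  [35,53): 18 bp
  [53,67): 14 bp
  [67,78): 11 bp
  [78,87): 9 bp
  [87,90): 3 bp
  [90,101): 11 bp
  [101,112): 11 bp
  [112,124): 12 bp
  [124,134): 10 bp
  [134,140): 6 bp
  [140,162): 22 bp
  [162,174): 12 bp
  [174,185): 11 bp
  [185,195): 10 bp
  [195,204): 9 bp
  [204,217): 13 bp
  [217,223): 6 bp
  [223,227): 4 bp
  [227,243): 16 bp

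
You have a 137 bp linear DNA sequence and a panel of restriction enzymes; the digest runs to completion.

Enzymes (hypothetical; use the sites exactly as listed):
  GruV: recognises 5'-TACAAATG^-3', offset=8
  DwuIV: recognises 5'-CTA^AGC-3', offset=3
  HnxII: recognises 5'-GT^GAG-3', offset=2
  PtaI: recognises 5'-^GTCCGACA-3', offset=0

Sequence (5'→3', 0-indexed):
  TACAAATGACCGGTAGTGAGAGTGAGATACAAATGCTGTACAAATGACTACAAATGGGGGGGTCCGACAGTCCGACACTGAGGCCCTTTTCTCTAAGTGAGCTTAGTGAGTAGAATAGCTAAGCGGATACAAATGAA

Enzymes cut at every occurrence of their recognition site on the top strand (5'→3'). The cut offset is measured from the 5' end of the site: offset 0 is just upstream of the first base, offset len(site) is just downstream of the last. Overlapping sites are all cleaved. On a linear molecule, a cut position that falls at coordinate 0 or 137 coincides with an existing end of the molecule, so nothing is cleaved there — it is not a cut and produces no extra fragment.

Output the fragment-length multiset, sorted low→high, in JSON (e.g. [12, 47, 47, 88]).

[2,5,6,8,8,9,9,10,11,12,14,14,29]

Per-enzyme occurrences:
  GruV TACAAATG/8: at [0, 27, 38, 48, 127] ⇒ [8, 35, 46, 56, 135]
  DwuIV CTAAGC/3: at [118] ⇒ [121]
  HnxII GTGAG/2: at [15, 21, 96, 105] ⇒ [17, 23, 98, 107]
  PtaI GTCCGACA/0: at [61, 69] ⇒ [61, 69]

Pooled cuts: [8, 17, 23, 35, 46, 56, 61, 69, 98, 107, 121, 135]

Fragment lengths:
  [0,8): 8 bp
  [8,17): 9 bp
  [17,23): 6 bp
  [23,35): 12 bp
  [35,46): 11 bp
  [46,56): 10 bp
  [56,61): 5 bp
  [61,69): 8 bp
  [69,98): 29 bp
  [98,107): 9 bp
  [107,121): 14 bp
  [121,135): 14 bp
  [135,137): 2 bp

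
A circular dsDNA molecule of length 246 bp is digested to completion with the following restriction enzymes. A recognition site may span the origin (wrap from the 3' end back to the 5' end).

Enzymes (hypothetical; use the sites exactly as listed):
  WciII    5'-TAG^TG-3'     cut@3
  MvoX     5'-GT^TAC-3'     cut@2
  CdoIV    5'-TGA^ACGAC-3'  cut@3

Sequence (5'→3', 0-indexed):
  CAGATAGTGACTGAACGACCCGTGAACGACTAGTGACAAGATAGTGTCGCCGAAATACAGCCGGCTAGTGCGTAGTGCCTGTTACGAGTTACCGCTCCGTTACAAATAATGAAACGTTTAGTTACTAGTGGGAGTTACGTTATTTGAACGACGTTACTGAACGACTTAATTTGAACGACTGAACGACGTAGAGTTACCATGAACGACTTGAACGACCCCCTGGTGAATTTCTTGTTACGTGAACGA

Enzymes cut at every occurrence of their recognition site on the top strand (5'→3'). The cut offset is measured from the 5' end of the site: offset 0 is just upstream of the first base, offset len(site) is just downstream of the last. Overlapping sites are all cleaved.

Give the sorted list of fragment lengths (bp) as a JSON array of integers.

[6,6,7,7,7,7,7,7,7,8,8,8,9,11,11,11,11,12,12,14,22,24,24]

Scan for sites:
  WciII TAGTG/3: at [4, 30, 41, 65, 72, 125] ⇒ [7, 33, 44, 68, 75, 128]
  MvoX GTTAC/2: at [80, 87, 98, 120, 133, 152, 192, 233] ⇒ [82, 89, 100, 122, 135, 154, 194, 235]
  CdoIV TGAACGAC/3: at [11, 22, 144, 157, 171, 179, 199, 208, 239] ⇒ [14, 25, 147, 160, 174, 182, 202, 211, 242]

All cut coordinates (distinct, sorted): [7, 14, 25, 33, 44, 68, 75, 82, 89, 100, 122, 128, 135, 147, 154, 160, 174, 182, 194, 202, 211, 235, 242]

Fragments:
  7→14: 7 bp
  14→25: 11 bp
  25→33: 8 bp
  33→44: 11 bp
  44→68: 24 bp
  68→75: 7 bp
  75→82: 7 bp
  82→89: 7 bp
  89→100: 11 bp
  100→122: 22 bp
  122→128: 6 bp
  128→135: 7 bp
  135→147: 12 bp
  147→154: 7 bp
  154→160: 6 bp
  160→174: 14 bp
  174→182: 8 bp
  182→194: 12 bp
  194→202: 8 bp
  202→211: 9 bp
  211→235: 24 bp
  235→242: 7 bp
  242→7 (wrap): 246-242+7 = 11 bp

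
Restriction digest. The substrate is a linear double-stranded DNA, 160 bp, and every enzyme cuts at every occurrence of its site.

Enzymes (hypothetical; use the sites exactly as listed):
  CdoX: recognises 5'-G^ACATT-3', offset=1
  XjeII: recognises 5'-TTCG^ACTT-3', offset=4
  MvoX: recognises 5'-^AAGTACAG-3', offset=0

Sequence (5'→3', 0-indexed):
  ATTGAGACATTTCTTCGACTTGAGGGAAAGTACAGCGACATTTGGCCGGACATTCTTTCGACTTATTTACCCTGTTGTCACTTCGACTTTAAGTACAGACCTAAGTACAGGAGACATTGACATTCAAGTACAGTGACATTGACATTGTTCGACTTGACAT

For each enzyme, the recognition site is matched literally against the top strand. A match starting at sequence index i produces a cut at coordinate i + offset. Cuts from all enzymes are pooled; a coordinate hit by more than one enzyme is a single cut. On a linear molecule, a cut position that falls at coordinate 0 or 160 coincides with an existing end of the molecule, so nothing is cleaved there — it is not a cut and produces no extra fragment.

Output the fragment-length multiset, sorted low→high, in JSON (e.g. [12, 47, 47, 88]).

Scan for sites:
  CdoX GACATT/1: at [5, 36, 48, 112, 118, 134, 140] ⇒ [6, 37, 49, 113, 119, 135, 141]
  XjeII TTCGACTT/4: at [13, 56, 81, 147] ⇒ [17, 60, 85, 151]
  MvoX AAGTACAG/0: at [27, 90, 102, 125] ⇒ [27, 90, 102, 125]

Pooled cuts: [6, 17, 27, 37, 49, 60, 85, 90, 102, 113, 119, 125, 135, 141, 151]

Fragment lengths:
  [0,6): 6 bp
  [6,17): 11 bp
  [17,27): 10 bp
  [27,37): 10 bp
  [37,49): 12 bp
  [49,60): 11 bp
  [60,85): 25 bp
  [85,90): 5 bp
  [90,102): 12 bp
  [102,113): 11 bp
  [113,119): 6 bp
  [119,125): 6 bp
  [125,135): 10 bp
  [135,141): 6 bp
  [141,151): 10 bp
  [151,160): 9 bp

[5,6,6,6,6,9,10,10,10,10,11,11,11,12,12,25]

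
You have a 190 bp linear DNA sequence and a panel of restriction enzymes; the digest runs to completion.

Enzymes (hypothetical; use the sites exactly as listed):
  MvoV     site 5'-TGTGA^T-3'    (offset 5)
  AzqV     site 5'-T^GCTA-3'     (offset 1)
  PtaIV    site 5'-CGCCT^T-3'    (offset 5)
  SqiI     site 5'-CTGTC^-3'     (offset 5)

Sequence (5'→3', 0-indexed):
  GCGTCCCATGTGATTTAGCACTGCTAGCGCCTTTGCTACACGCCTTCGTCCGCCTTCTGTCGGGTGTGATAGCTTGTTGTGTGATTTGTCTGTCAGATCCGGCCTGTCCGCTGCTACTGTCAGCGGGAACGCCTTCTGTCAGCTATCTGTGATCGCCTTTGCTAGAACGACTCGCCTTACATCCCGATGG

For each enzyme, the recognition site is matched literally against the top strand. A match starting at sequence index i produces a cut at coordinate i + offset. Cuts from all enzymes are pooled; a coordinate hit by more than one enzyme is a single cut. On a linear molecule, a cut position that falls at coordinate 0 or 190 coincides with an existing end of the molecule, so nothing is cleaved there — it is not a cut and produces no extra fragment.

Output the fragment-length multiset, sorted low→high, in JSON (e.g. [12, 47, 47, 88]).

[2,2,4,6,6,6,8,9,9,10,10,10,11,12,13,13,13,14,15,17]

Site scan:
  MvoV TGTGAT/5: at [8, 64, 79, 147] ⇒ [13, 69, 84, 152]
  AzqV TGCTA/1: at [21, 33, 111, 159] ⇒ [22, 34, 112, 160]
  PtaIV CGCCTT/5: at [27, 40, 50, 129, 153, 172] ⇒ [32, 45, 55, 134, 158, 177]
  SqiI CTGTC/5: at [56, 89, 103, 116, 135] ⇒ [61, 94, 108, 121, 140]

Pooled cuts: [13, 22, 32, 34, 45, 55, 61, 69, 84, 94, 108, 112, 121, 134, 140, 152, 158, 160, 177]

Fragment lengths:
  [0,13): 13 bp
  [13,22): 9 bp
  [22,32): 10 bp
  [32,34): 2 bp
  [34,45): 11 bp
  [45,55): 10 bp
  [55,61): 6 bp
  [61,69): 8 bp
  [69,84): 15 bp
  [84,94): 10 bp
  [94,108): 14 bp
  [108,112): 4 bp
  [112,121): 9 bp
  [121,134): 13 bp
  [134,140): 6 bp
  [140,152): 12 bp
  [152,158): 6 bp
  [158,160): 2 bp
  [160,177): 17 bp
  [177,190): 13 bp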